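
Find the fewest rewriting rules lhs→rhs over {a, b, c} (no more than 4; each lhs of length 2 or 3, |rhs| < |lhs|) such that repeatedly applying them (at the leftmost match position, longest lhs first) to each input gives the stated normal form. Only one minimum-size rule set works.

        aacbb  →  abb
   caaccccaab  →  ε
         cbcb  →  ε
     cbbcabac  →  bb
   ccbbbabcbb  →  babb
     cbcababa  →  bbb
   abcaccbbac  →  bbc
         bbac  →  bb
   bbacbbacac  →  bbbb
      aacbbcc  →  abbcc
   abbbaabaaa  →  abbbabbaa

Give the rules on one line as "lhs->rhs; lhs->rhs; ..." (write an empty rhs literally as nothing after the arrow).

  | aacbb => abb
  | caaccccaab => accccaab => cccaab => ccab => cb => ε
  | cbcb => cb => ε
  | cbbcabac => bcabac => bbac => bb

aba->bb; ac->; ca->; cb->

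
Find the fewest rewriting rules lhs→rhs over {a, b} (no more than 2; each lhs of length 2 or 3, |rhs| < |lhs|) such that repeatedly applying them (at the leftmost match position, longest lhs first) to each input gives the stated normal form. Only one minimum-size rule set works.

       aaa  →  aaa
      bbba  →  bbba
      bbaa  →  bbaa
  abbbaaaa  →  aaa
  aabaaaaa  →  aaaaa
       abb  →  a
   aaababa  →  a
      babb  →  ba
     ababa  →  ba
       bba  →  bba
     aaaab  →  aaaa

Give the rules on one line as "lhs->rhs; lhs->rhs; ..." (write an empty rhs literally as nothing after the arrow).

  | aaa
  | bbba
  | bbaa
  | abbbaaaa => abbaaaa => abaaaa => aaa

ab->a; aba->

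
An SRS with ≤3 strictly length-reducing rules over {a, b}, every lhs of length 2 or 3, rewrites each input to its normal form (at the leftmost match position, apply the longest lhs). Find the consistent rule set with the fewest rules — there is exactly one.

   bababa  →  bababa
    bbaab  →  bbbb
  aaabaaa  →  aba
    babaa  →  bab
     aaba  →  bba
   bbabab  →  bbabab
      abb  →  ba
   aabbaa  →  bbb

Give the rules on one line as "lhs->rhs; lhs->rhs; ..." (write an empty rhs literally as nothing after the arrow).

aa->; aab->bb; abb->ba

  | bababa
  | bbaab => bbbb
  | aaabaaa => abaaa => aba
  | babaa => bab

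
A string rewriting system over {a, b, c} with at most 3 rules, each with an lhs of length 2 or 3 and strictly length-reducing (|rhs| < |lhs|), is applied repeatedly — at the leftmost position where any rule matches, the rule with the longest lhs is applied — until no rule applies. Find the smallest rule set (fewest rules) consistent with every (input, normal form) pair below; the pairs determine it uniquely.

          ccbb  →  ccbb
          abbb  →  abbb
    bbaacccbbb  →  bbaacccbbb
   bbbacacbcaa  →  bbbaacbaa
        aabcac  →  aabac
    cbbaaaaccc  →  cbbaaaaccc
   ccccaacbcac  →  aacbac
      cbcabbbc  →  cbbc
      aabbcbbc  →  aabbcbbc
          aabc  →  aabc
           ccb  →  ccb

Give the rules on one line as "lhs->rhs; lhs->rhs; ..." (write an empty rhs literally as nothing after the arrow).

  | ccbb
  | abbb
  | bbaacccbbb
  | bbbacacbcaa => bbbaacbcaa => bbbaacbaa

bab->; ca->a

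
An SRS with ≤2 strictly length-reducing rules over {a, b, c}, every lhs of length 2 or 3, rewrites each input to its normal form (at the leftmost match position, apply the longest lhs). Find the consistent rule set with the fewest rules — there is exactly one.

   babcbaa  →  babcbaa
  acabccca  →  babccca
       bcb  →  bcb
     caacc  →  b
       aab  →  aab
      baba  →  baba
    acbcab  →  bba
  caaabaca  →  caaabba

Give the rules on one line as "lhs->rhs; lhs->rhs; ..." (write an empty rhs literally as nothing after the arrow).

  | babcbaa
  | acabccca => babccca
  | bcb
  | caacc => cabc => ac => b

ac->b; cab->a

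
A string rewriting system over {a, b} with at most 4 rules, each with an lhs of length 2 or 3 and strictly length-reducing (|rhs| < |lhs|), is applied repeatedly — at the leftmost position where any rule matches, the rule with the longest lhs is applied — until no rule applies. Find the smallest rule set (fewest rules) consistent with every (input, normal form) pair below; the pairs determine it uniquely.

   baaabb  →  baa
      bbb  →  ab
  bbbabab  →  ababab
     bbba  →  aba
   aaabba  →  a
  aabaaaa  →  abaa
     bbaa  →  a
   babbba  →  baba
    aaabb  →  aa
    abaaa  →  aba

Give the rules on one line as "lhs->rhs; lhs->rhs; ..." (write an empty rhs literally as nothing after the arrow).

  | baaabb => babb => baa
  | bbb => ab
  | bbbabab => ababab
  | bbba => aba

aaa->a; aab->ab; bb->a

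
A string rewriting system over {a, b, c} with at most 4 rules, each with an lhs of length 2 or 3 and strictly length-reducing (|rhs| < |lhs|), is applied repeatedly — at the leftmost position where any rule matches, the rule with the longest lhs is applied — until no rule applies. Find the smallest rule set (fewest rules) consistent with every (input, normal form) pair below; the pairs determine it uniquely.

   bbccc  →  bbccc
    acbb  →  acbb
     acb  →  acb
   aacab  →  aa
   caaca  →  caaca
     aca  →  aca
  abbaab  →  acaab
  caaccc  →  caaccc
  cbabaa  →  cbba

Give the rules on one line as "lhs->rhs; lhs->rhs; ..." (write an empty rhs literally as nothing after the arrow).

aba->b; abb->ac; cab->

  | bbccc
  | acbb
  | acb
  | aacab => aa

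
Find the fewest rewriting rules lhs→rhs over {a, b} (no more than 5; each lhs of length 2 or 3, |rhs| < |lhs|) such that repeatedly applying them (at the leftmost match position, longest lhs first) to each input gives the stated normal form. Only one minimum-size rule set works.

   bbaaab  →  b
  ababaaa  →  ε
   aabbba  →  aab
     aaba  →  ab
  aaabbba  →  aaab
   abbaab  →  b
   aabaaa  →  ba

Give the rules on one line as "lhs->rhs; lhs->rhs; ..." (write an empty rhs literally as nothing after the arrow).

  | bbaaab => baab => b
  | ababaaa => bbaaa => baa => ε
  | aabbba => aabba => aab
  | aaba => ab

aba->b; baa->; bb->b; bba->b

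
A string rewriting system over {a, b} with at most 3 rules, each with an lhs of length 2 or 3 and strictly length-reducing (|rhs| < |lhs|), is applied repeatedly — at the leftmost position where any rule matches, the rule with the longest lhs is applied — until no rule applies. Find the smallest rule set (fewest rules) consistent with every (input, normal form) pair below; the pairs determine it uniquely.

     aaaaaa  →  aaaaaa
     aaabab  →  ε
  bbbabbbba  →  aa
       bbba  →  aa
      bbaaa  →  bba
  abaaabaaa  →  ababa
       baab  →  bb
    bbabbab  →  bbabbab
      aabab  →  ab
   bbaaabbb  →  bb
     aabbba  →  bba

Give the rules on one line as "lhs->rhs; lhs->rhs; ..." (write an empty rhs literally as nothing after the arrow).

  | aaaaaa
  | aaabab => aab => ε
  | bbbabbbba => aabbbba => bbba => aa
  | bbba => aa

aab->; baa->b; bbb->a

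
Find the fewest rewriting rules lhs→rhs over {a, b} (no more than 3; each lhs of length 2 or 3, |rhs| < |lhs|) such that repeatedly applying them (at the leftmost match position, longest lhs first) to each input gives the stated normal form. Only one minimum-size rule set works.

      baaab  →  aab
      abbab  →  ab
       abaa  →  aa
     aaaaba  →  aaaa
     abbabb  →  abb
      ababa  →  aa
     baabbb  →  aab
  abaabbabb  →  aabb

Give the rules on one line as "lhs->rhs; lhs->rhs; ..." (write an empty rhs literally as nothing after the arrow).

ba->; bab->; bbb->ab

  | baaab => aab
  | abbab => ab
  | abaa => aa
  | aaaaba => aaaa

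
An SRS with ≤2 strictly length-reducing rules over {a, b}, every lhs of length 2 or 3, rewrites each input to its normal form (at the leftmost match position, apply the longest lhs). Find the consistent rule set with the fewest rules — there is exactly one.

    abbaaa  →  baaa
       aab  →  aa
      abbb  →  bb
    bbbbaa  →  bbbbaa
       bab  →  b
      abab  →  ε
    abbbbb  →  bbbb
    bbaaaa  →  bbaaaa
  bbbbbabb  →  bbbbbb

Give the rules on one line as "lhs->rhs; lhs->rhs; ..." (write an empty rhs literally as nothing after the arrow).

  | abbaaa => baaa
  | aab => aa
  | abbb => bb
  | bbbbaa

aab->aa; ab->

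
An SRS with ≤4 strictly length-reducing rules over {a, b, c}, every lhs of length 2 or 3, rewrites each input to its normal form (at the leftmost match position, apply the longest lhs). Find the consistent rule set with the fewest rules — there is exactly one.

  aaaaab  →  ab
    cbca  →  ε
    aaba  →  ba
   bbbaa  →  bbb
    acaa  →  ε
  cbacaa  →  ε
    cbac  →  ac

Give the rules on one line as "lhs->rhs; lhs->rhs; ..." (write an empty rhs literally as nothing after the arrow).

  | aaaaab => aaab => ab
  | cbca => ca => ε
  | aaba => ba
  | bbbaa => bbb

aa->; ca->; cb->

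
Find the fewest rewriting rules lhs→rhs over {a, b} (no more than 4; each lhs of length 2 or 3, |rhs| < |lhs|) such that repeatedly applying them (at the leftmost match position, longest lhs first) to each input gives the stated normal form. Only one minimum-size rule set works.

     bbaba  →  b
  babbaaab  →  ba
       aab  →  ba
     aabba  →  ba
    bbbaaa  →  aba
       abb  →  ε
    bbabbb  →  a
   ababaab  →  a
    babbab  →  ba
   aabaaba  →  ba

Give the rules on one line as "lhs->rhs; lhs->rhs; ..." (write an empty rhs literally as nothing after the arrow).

  | bbaba => aaba => baa => b
  | babbaaab => bbaaab => aaaab => aab => ba
  | aab => ba
  | aabba => baba => ba

aa->; aab->ba; bab->b; bb->a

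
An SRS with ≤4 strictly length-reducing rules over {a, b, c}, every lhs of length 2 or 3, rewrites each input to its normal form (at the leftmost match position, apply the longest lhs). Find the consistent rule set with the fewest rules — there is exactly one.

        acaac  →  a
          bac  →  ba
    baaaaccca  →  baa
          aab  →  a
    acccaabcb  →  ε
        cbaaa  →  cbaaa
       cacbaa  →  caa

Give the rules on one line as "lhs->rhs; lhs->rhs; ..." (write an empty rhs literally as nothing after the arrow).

aac->ac; ab->; ac->a

  | acaac => aaac => aac => ac => a
  | bac => ba
  | baaaaccca => baaaccca => baaccca => baccca => bacca => baca => baa
  | aab => a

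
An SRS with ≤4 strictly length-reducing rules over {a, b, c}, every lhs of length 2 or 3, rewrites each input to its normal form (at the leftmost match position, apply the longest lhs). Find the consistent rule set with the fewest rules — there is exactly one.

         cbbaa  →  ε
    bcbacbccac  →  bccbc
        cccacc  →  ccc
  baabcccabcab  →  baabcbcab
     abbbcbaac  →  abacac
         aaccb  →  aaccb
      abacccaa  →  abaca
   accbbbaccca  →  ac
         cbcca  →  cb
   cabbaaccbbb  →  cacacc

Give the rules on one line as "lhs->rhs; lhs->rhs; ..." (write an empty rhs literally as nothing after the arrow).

bba->c; bbb->ba; cba->c; cca->

  | cbbaa => cca => ε
  | bcbacbccac => bccbccac => bccbc
  | cccacc => ccc
  | baabcccabcab => baabcbcab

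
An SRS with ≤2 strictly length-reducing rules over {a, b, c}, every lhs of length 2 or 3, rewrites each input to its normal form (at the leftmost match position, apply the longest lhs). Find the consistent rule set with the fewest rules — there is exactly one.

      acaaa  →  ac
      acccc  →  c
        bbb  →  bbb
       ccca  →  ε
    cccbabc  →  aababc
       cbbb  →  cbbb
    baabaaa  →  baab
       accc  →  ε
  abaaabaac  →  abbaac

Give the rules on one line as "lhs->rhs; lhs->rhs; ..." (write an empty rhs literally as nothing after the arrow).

aaa->; ccc->aa

  | acaaa => ac
  | acccc => aaac => c
  | bbb
  | ccca => aaa => ε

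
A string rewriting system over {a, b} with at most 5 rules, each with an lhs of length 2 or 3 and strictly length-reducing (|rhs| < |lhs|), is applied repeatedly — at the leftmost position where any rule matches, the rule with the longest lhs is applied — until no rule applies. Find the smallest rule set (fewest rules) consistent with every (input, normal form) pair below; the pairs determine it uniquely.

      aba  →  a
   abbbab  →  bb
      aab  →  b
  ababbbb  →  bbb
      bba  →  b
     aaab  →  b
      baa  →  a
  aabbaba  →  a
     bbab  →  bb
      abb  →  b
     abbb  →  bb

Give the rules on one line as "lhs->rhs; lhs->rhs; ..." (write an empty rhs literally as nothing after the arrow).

ab->b; aba->a; abb->b; ba->

  | aba => a
  | abbbab => bbab => bb
  | aab => ab => b
  | ababbbb => abbbb => bbb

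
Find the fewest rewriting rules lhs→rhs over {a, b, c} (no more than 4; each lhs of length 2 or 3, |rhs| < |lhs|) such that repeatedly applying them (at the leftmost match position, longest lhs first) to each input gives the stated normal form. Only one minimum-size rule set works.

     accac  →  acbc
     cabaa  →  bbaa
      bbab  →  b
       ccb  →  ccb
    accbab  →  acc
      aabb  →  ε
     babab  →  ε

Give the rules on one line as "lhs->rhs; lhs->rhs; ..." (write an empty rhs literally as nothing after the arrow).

ab->; bab->; ca->b

  | accac => acbc
  | cabaa => bbaa
  | bbab => b
  | ccb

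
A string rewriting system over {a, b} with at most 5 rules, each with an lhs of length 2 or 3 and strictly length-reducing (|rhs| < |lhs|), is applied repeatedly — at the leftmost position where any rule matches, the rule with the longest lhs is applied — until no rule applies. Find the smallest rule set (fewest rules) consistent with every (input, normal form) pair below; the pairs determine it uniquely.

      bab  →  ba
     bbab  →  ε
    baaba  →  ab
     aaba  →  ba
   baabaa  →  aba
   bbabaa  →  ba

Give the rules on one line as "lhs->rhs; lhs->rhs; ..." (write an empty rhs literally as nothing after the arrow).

  | bab => ba
  | bbab => abb => aa => ε
  | baaba => bba => ab
  | aaba => ba

aa->; bab->ba; bb->a; bba->ab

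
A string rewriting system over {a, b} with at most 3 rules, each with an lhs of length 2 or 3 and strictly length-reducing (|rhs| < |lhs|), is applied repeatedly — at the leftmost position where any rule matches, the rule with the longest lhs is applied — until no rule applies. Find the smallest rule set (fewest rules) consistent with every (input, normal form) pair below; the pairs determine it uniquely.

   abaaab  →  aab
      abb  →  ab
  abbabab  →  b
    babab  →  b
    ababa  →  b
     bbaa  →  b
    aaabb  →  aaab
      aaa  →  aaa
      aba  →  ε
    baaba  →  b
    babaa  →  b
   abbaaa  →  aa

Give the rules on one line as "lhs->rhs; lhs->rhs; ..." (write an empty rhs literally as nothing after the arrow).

  | abaaab => aab
  | abb => ab
  | abbabab => ababab => bab => bb => b
  | babab => bbab => bab => bb => b

aba->; ba->b; bb->b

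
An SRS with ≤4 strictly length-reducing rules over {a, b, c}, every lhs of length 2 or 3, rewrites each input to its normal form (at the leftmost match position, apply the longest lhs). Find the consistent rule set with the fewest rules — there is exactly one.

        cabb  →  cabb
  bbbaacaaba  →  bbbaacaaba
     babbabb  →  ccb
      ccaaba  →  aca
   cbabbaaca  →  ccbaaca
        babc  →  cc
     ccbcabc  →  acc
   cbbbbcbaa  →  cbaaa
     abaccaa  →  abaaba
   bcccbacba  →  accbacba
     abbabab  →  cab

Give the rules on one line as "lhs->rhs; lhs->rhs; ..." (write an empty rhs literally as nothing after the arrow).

abc->c; bab->c; bc->a; cca->ab

  | cabb
  | bbbaacaaba
  | babbabb => cbabb => ccb
  | ccaaba => ababa => aca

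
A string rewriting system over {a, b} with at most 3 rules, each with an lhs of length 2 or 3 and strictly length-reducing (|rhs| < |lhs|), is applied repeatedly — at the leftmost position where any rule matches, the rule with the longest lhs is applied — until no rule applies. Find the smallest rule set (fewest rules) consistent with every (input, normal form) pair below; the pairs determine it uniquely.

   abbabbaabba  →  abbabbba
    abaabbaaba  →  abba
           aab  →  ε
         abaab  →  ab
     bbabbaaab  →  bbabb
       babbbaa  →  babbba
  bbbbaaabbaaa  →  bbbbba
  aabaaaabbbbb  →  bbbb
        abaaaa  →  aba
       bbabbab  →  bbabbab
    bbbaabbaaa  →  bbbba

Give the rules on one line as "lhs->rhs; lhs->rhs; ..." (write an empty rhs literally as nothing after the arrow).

  | abbabbaabba => abbabbba
  | abaabbaaba => abbaaba => abba
  | aab => ε
  | abaab => ab

aa->a; aab->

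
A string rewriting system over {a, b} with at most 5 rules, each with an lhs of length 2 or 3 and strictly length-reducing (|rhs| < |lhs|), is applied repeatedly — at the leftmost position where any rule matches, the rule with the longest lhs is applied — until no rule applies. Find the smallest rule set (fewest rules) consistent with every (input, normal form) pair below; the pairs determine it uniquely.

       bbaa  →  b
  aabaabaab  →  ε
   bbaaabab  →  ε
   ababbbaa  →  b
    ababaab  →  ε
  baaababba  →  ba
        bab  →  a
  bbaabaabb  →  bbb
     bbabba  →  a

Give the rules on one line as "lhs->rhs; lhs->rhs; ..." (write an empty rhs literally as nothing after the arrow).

aa->a; ab->; baa->; bab->a

  | bbaa => b
  | aabaabaab => abaabaab => aabaab => abaab => aab => ab => ε
  | bbaaabab => babab => aab => ab => ε
  | ababbbaa => abbbaa => bbaa => b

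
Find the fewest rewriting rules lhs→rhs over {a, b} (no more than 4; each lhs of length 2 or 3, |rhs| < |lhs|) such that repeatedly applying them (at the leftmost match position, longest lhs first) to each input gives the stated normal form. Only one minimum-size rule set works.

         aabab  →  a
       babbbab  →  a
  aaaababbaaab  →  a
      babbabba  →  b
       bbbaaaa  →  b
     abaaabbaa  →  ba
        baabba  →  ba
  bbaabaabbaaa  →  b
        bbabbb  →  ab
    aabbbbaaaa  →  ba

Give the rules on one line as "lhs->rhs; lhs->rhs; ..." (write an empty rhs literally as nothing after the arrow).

  | aabab => bbab => aab => bb => a
  | babbbab => baaab => aab => bb => a
  | aaaababbaaab => baababbaaab => ababbaaab => abaaaaab => aaaaab => baaab => aab => bb => a
  | babbabba => baaabba => aabba => bbba => aa => b

aa->b; baa->a; bb->a; bbb->a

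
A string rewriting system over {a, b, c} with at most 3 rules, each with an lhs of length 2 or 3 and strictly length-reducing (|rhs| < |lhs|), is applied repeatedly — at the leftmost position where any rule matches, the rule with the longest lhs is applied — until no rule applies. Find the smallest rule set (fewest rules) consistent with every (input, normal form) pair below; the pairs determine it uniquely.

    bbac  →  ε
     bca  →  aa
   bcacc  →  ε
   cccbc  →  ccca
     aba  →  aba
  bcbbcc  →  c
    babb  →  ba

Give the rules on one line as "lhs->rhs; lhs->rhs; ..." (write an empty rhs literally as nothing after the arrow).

ac->; bb->; bc->a

  | bbac => ac => ε
  | bca => aa
  | bcacc => aacc => ac => ε
  | cccbc => ccca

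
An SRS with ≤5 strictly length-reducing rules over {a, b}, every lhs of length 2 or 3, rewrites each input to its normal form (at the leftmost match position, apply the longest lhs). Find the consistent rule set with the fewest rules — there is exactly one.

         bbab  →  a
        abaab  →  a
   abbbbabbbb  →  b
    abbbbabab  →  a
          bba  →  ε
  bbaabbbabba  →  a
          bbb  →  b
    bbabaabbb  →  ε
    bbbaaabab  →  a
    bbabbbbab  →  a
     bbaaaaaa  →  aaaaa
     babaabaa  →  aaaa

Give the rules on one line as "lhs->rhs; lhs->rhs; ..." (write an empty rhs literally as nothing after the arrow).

  | bbab => bab => a
  | abaab => aab => a
  | abbbbabbbb => bbbabbbb => bbabbbb => babbbb => abbb => bb => b
  | abbbbabab => bbbabab => bbabab => babab => aab => a

ab->; ba->; bab->a; bb->b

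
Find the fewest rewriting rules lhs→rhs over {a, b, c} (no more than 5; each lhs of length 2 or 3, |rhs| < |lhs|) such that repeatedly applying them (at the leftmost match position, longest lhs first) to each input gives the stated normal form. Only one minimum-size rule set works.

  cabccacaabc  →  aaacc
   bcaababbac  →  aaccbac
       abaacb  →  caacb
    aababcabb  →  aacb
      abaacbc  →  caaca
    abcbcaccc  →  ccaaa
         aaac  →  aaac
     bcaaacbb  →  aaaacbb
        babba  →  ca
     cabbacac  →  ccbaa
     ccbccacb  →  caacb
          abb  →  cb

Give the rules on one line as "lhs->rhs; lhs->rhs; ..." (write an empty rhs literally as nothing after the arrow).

ab->c; bc->a; cac->a; ccc->a

  | cabccacaabc => ccccacaabc => acacaabc => aaaabc => aaacc
  | bcaababbac => aaababbac => aacabbac => aaccbac
  | abaacb => caacb
  | aababcabb => acabcabb => acccabb => aaabb => aacb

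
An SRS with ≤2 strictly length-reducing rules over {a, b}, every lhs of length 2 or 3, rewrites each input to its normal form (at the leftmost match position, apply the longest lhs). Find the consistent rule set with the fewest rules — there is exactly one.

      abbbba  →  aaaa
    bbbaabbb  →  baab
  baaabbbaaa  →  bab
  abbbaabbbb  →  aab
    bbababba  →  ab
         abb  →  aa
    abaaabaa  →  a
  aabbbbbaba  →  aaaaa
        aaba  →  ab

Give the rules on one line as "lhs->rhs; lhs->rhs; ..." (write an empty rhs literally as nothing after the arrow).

  | abbbba => aabba => aaaa
  | bbbaabbb => abaabbb => babbb => baab
  | baaabbbaaa => baaaabaaa => baaabaa => baaba => bab
  | abbbaabbbb => aabaabbbb => ababbbb => bbbbb => abbb => aab

aba->b; bb->a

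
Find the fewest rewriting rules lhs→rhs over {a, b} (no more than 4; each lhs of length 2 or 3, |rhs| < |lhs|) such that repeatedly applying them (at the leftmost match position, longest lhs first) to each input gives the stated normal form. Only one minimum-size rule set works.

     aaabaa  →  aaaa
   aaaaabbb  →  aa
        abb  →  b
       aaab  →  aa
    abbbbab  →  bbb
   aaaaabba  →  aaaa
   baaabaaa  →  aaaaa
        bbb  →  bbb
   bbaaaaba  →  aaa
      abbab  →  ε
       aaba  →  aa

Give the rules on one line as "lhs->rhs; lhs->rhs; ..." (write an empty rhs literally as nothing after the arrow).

ab->; ba->a; bba->b

  | aaabaa => aaaa
  | aaaaabbb => aaaabb => aaab => aa
  | abb => b
  | aaab => aa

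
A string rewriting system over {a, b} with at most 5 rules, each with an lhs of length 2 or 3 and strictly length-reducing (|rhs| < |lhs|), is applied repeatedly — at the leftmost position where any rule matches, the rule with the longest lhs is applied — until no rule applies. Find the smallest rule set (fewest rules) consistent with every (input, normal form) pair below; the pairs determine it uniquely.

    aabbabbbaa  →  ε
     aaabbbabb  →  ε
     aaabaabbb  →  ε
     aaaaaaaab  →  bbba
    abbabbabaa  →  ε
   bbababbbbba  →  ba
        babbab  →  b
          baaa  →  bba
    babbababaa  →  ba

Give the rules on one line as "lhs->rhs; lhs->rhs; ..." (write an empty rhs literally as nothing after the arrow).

aa->b; aab->a; abb->; bab->a

  | aabbabbbaa => ababbbaa => aabbaa => abaa => abb => ε
  | aaabbbabb => babbbabb => abbabb => abb => ε
  | aaabaabbb => babaabbb => aaabbb => babbb => abb => ε
  | aaaaaaaab => baaaaaab => bbaaaab => bbbaab => bbba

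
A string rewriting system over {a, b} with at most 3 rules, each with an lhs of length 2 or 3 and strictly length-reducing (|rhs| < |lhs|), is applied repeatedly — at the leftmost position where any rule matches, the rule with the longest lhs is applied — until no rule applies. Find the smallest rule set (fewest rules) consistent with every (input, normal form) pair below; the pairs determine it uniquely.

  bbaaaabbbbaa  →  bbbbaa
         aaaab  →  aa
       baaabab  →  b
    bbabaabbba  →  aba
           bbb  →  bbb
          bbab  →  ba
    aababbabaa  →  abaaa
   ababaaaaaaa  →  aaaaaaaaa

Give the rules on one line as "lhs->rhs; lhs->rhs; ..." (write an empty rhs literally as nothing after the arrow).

aab->; bab->a

  | bbaaaabbbbaa => bbaabbbaa => bbbbaa
  | aaaab => aa
  | baaabab => baab => b
  | bbabaabbba => baaabbba => babba => aba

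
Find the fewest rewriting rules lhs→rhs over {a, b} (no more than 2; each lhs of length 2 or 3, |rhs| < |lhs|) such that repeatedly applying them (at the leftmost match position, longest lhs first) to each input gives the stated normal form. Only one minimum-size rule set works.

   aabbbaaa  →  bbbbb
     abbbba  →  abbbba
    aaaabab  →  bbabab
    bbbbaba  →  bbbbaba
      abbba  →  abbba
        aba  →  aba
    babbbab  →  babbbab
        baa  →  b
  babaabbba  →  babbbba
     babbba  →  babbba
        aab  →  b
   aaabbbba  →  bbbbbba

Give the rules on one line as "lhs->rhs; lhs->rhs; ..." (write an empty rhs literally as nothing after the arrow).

aa->; aaa->bb

  | aabbbaaa => bbbaaa => bbbbb
  | abbbba
  | aaaabab => bbabab
  | bbbbaba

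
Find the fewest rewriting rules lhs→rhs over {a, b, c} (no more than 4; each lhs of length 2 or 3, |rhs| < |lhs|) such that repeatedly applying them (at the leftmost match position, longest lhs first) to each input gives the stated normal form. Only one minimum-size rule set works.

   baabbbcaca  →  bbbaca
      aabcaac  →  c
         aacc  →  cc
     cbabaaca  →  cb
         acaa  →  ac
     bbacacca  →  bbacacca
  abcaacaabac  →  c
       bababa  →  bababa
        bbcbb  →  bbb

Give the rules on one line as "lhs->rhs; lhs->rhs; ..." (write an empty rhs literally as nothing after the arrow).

  | baabbbcaca => bbbbcaca => bbbaca
  | aabcaac => bcaac => aac => c
  | aacc => cc
  | cbabaaca => cbabca => cbaa => cb

aa->; acb->a; bc->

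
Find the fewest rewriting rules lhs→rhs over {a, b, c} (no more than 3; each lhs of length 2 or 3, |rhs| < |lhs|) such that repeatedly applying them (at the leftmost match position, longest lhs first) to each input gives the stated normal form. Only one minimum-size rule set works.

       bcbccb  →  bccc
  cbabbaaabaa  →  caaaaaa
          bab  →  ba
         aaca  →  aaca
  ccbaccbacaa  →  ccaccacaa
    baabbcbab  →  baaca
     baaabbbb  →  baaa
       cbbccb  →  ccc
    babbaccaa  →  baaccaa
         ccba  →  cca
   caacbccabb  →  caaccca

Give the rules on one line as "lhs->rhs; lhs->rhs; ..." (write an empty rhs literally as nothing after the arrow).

ab->a; cb->c

  | bcbccb => bcccb => bccc
  | cbabbaaabaa => cabbaaabaa => cabaaabaa => caaaabaa => caaaaaa
  | bab => ba
  | aaca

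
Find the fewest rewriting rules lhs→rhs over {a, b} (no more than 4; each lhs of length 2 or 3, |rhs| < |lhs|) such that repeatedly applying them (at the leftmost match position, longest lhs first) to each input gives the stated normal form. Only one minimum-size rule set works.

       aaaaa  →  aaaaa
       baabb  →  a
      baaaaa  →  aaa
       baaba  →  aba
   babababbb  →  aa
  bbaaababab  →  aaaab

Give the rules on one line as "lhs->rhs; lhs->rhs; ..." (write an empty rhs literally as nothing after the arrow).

  | aaaaa
  | baabb => bbbb => abb => a
  | baaaaa => bbaaa => aaa
  | baaba => bbba => aba

baa->bb; bab->bb; bb->; bbb->ab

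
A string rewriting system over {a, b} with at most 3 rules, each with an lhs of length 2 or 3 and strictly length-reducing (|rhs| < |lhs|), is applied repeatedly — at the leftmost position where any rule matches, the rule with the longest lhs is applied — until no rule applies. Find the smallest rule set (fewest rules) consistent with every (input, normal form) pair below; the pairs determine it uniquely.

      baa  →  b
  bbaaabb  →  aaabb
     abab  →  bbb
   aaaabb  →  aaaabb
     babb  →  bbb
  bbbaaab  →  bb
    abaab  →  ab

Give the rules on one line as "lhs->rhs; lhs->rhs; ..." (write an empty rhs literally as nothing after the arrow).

  | baa => ba => b
  | bbaaabb => aaabb
  | abab => bbb
  | aaaabb

aba->bb; ba->b; bba->a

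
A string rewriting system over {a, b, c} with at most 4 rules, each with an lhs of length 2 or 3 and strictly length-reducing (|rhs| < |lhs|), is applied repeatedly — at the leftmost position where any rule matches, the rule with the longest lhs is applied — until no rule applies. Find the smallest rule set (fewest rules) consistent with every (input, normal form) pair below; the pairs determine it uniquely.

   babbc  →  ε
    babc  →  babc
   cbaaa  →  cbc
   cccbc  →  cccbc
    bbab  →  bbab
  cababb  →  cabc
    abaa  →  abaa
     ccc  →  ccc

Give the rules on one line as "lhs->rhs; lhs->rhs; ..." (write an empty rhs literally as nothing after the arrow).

  | babbc => bcc => ε
  | babc
  | cbaaa => cbc
  | cccbc

aaa->c; abb->c; bcc->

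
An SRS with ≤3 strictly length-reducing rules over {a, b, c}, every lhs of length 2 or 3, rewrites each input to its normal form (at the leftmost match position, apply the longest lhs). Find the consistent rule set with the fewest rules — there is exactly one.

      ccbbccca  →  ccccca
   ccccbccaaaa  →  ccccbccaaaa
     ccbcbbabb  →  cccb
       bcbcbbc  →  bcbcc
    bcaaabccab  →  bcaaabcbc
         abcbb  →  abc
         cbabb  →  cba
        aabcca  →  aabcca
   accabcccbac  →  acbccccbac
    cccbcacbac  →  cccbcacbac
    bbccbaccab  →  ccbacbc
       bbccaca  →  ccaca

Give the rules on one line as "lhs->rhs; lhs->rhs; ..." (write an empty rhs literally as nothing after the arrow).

bb->; cab->bc

  | ccbbccca => ccccca
  | ccccbccaaaa
  | ccbcbbabb => ccbcabb => ccbbcb => cccb
  | bcbcbbc => bcbcc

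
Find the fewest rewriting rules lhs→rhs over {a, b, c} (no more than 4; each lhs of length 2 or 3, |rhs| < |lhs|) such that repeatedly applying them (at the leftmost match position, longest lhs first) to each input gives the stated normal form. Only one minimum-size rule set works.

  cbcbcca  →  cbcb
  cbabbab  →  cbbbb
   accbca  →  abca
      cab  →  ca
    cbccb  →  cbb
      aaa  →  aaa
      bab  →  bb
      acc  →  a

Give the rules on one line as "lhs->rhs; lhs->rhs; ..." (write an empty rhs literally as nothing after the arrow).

  | cbcbcca => cbcba => cbcb
  | cbabbab => cbbbab => cbbbb
  | accbca => abca
  | cab => ca

ba->b; cab->ca; cc->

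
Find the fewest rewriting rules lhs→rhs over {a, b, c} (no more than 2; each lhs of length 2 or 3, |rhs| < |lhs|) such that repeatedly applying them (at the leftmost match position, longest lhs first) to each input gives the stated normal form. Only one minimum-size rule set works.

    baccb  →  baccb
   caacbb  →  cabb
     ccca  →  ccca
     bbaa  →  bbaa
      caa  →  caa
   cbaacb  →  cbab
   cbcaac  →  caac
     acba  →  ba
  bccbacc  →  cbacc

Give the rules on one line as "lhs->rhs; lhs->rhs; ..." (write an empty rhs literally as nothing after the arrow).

acb->b; bc->

  | baccb
  | caacbb => cabb
  | ccca
  | bbaa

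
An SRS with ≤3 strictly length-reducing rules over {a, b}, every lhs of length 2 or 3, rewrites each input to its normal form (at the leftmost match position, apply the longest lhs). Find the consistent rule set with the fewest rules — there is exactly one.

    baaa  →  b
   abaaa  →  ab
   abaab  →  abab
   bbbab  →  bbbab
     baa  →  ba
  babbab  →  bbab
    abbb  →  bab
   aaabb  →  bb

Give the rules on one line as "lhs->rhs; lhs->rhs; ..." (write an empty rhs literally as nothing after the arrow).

aa->a; aaa->; abb->ba

  | baaa => b
  | abaaa => ab
  | abaab => abab
  | bbbab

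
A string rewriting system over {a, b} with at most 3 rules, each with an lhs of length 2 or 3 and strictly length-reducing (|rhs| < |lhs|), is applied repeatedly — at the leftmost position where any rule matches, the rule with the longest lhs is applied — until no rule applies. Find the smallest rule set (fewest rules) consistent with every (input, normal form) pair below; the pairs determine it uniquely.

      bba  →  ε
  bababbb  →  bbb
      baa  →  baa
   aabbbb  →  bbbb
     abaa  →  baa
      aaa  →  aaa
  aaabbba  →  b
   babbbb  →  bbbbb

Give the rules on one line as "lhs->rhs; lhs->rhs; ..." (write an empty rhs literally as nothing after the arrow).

ab->b; bba->

  | bba => ε
  | bababbb => bbabbb => bbb
  | baa
  | aabbbb => abbbb => bbbb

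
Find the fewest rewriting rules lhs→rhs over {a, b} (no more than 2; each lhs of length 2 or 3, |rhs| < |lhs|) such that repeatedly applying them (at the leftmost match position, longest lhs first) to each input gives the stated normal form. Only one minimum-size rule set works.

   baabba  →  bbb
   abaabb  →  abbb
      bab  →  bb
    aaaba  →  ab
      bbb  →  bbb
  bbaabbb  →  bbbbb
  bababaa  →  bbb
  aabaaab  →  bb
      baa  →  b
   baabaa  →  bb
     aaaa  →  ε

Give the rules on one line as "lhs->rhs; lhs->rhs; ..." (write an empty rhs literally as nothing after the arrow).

  | baabba => babba => bbba => bbb
  | abaabb => ababb => abbb
  | bab => bb
  | aaaba => aba => ab

aa->; ba->b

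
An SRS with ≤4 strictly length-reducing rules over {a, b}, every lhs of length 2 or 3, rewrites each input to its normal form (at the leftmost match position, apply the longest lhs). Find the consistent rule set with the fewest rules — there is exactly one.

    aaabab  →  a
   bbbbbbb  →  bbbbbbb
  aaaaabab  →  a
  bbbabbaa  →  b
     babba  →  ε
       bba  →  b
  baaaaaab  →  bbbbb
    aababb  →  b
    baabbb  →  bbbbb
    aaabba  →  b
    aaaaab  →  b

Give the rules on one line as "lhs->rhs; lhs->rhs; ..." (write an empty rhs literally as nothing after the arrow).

ab->b; ba->; baa->bb; bab->a

  | aaabab => aabab => abab => bab => a
  | bbbbbbb
  | aaaaabab => aaaabab => aaabab => aabab => abab => bab => a
  | bbbabbaa => bbabaa => baaa => bba => b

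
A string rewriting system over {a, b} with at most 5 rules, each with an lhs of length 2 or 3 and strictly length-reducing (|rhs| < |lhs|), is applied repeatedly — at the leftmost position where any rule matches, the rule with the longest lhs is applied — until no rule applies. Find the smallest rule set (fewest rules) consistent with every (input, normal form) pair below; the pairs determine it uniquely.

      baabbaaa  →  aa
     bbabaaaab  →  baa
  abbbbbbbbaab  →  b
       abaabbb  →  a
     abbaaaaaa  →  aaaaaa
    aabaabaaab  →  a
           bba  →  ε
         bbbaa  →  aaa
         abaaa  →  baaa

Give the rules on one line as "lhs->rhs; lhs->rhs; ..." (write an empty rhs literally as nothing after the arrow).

aab->; aba->ba; bba->; bbb->a

  | baabbaaa => bbaaa => aa
  | bbabaaaab => baaaab => baa
  | abbbbbbbbaab => aabbbbbaab => bbbbaab => abaab => baab => b
  | abaabbb => baabbb => bbb => a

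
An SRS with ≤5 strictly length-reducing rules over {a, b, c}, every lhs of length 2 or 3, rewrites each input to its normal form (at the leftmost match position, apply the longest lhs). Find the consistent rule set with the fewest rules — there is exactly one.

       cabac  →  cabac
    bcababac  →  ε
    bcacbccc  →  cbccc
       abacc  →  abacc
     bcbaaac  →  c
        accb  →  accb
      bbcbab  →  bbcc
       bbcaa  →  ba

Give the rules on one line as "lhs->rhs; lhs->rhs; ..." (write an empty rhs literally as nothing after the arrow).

  | cabac
  | bcababac => babac => cac => ε
  | bcacbccc => cbccc
  | abacc

baa->; bab->c; bca->; cac->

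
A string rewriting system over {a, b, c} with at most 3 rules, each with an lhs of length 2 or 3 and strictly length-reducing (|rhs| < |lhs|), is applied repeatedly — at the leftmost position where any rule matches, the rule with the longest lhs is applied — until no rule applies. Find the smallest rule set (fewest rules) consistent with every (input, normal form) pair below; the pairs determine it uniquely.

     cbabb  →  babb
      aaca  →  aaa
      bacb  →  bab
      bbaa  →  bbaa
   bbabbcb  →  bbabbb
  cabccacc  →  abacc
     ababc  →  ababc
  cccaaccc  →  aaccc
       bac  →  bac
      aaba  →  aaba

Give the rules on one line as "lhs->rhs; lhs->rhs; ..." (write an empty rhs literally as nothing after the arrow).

ca->a; cb->b

  | cbabb => babb
  | aaca => aaa
  | bacb => bab
  | bbaa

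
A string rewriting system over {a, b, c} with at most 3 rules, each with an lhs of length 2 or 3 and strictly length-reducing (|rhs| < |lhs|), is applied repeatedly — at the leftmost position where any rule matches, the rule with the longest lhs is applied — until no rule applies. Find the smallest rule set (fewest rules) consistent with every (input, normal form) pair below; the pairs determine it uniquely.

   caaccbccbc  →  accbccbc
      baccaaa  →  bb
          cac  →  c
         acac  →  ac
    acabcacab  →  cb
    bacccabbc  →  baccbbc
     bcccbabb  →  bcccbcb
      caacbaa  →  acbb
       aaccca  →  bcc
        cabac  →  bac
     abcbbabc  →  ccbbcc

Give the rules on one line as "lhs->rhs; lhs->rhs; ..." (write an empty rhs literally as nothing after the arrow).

  | caaccbccbc => accbccbc
  | baccaaa => bacaa => baa => bb
  | cac => c
  | acac => ac

aa->b; ab->c; ca->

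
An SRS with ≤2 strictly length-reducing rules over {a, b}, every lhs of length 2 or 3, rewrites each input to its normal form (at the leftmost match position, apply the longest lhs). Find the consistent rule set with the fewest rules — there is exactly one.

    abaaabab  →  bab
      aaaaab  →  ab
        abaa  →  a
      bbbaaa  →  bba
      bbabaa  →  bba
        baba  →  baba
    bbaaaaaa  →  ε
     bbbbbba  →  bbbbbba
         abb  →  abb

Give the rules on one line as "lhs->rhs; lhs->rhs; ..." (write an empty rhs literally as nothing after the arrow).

  | abaaabab => aabab => bab
  | aaaaab => aaab => ab
  | abaa => a
  | bbbaaa => bba

aa->; baa->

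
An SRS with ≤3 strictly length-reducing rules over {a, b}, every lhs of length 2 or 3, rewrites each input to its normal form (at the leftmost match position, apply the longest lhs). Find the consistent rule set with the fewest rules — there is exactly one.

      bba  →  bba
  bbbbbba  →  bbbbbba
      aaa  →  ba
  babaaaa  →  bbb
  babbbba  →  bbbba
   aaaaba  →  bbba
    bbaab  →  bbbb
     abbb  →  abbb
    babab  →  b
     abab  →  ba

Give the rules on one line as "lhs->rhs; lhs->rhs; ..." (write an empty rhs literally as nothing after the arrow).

  | bba
  | bbbbbba
  | aaa => ba
  | babaaaa => aaaaaa => baaaa => bbaa => bbb

aa->b; bab->aa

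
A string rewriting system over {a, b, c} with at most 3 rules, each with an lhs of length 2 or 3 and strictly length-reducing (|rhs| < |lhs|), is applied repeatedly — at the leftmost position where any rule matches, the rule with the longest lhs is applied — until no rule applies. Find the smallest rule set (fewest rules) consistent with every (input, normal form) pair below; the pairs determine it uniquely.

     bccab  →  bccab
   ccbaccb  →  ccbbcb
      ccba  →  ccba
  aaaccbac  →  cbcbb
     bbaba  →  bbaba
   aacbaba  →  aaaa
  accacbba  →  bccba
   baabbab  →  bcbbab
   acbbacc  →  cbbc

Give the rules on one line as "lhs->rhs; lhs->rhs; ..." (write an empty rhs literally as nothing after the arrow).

  | bccab
  | ccbaccb => ccbbcb
  | ccba
  | aaaccbac => aabcbac => cbcbac => cbcbb

aab->cb; ac->b; acb->aa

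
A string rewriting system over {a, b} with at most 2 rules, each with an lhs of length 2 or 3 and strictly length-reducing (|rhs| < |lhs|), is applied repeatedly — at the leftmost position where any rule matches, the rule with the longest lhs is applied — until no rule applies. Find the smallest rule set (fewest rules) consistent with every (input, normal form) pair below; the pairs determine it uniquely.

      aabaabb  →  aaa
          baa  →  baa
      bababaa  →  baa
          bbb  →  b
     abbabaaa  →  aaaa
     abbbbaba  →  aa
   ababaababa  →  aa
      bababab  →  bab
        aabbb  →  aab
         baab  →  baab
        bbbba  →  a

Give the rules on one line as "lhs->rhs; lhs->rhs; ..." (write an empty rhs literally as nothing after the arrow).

aba->a; bb->

  | aabaabb => aaabb => aaa
  | baa
  | bababaa => babaa => baa
  | bbb => b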